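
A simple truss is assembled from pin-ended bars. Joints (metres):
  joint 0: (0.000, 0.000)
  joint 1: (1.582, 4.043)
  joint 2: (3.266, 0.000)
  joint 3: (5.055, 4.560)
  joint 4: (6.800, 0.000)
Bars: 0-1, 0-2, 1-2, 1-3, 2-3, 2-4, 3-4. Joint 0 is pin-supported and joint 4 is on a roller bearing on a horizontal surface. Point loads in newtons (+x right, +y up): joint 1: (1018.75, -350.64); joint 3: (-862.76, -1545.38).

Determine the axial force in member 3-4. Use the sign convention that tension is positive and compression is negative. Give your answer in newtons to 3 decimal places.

N=5 nodes, M=7 members, R=3 reactions → 2N=10, M+R=10
member 0 (0-1): L=4.3415, (cx,cy)=(0.3644,0.9312)
member 1 (0-2): L=3.2660, (cx,cy)=(1.0000,0.0000)
member 2 (1-2): L=4.3797, (cx,cy)=(0.3845,-0.9231)
member 3 (1-3): L=3.5113, (cx,cy)=(0.9891,0.1472)
member 4 (2-3): L=4.8984, (cx,cy)=(0.3652,0.9309)
member 5 (2-4): L=3.5340, (cx,cy)=(1.0000,0.0000)
member 6 (3-4): L=4.8825, (cx,cy)=(0.3574,-0.9340)
solve A·x = −loads:
  F[0-1] = -685.6257 N (compression)
  F[0-2] = +405.8256 N (tension)
  F[1-2] = +100.9844 N (tension)
  F[1-3] = -1321.8211 N (compression)
  F[2-3] = -100.1387 N (compression)
  F[2-4] = +481.2273 N (tension)
  F[3-4] = -1346.4660 N (compression)
  Rx@0 = -155.9900 N
  Ry@0 = +638.4863 N
  Ry@4 = +1257.5337 N

-1346.466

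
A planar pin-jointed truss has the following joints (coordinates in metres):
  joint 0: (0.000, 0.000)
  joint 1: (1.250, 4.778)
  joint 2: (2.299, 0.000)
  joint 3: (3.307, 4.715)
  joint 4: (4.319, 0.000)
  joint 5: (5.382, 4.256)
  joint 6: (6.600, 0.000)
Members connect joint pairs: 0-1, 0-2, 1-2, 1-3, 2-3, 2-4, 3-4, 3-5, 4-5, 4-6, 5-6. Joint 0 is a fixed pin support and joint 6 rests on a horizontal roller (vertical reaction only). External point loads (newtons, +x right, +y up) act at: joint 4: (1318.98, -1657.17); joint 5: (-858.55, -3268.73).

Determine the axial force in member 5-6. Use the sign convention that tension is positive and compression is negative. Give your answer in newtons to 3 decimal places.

N=7 nodes, M=11 members, R=3 reactions → 2N=14, M+R=14
member 0 (0-1): L=4.9388, (cx,cy)=(0.2531,0.9674)
member 1 (0-2): L=2.2990, (cx,cy)=(1.0000,0.0000)
member 2 (1-2): L=4.8918, (cx,cy)=(0.2144,-0.9767)
member 3 (1-3): L=2.0580, (cx,cy)=(0.9995,-0.0306)
member 4 (2-3): L=4.8215, (cx,cy)=(0.2091,0.9779)
member 5 (2-4): L=2.0200, (cx,cy)=(1.0000,0.0000)
member 6 (3-4): L=4.8224, (cx,cy)=(0.2099,-0.9777)
member 7 (3-5): L=2.1252, (cx,cy)=(0.9764,-0.2160)
member 8 (4-5): L=4.3867, (cx,cy)=(0.2423,0.9702)
member 9 (4-6): L=2.2810, (cx,cy)=(1.0000,0.0000)
member 10 (5-6): L=4.4269, (cx,cy)=(0.2751,-0.9614)
solve A·x = −loads:
  F[0-1] = -1787.8015 N (compression)
  F[0-2] = +912.9185 N (tension)
  F[1-2] = +1797.0578 N (tension)
  F[1-3] = -838.2435 N (compression)
  F[2-3] = -1794.9161 N (compression)
  F[2-4] = +1673.5287 N (tension)
  F[3-4] = +2145.2917 N (tension)
  F[3-5] = -1703.5064 N (compression)
  F[4-5] = -453.8789 N (compression)
  F[4-6] = +914.7329 N (tension)
  F[5-6] = -3324.6235 N (compression)
  Rx@0 = -460.4300 N
  Ry@0 = +1729.5919 N
  Ry@6 = +3196.3081 N

-3324.624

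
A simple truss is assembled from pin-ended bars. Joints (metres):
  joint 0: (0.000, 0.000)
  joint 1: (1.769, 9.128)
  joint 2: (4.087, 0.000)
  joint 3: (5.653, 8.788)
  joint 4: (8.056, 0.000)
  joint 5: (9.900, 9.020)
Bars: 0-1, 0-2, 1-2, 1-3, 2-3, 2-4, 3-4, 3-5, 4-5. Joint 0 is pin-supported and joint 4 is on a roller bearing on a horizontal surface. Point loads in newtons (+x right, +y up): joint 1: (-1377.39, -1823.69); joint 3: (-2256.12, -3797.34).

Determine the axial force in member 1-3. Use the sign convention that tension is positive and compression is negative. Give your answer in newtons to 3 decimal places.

-1134.061

N=6 nodes, M=9 members, R=3 reactions → 2N=12, M+R=12
member 0 (0-1): L=9.2978, (cx,cy)=(0.1903,0.9817)
member 1 (0-2): L=4.0870, (cx,cy)=(1.0000,0.0000)
member 2 (1-2): L=9.4177, (cx,cy)=(0.2461,-0.9692)
member 3 (1-3): L=3.8989, (cx,cy)=(0.9962,-0.0872)
member 4 (2-3): L=8.9264, (cx,cy)=(0.1754,0.9845)
member 5 (2-4): L=3.9690, (cx,cy)=(1.0000,0.0000)
member 6 (3-4): L=9.1106, (cx,cy)=(0.2638,-0.9646)
member 7 (3-5): L=4.2533, (cx,cy)=(0.9985,0.0545)
member 8 (4-5): L=9.2066, (cx,cy)=(0.2003,0.9797)
solve A·x = −loads:
  F[0-1] = -6700.1092 N (compression)
  F[0-2] = -2358.7517 N (compression)
  F[1-2] = +5006.9622 N (tension)
  F[1-3] = -1134.0607 N (compression)
  F[2-3] = -4929.3787 N (compression)
  F[2-4] = -261.5995 N (compression)
  F[3-4] = +991.8155 N (tension)
  F[3-5] = +0.0000 N (tension)
  F[4-5] = -0.0000 N (compression)
  Rx@0 = +3633.5100 N
  Ry@0 = +6577.7241 N
  Ry@4 = -956.6941 N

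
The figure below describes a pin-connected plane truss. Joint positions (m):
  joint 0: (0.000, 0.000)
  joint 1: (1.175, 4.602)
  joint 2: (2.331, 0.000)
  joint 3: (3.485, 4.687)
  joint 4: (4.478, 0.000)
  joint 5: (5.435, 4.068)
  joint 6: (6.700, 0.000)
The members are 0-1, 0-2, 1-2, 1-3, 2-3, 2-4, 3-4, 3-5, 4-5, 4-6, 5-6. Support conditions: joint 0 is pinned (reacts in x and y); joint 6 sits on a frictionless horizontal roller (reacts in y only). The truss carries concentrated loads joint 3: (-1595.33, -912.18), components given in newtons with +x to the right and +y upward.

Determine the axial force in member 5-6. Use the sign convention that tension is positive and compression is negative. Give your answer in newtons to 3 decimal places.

671.850

N=7 nodes, M=11 members, R=3 reactions → 2N=14, M+R=14
member 0 (0-1): L=4.7496, (cx,cy)=(0.2474,0.9689)
member 1 (0-2): L=2.3310, (cx,cy)=(1.0000,0.0000)
member 2 (1-2): L=4.7450, (cx,cy)=(0.2436,-0.9699)
member 3 (1-3): L=2.3116, (cx,cy)=(0.9993,0.0368)
member 4 (2-3): L=4.8270, (cx,cy)=(0.2391,0.9710)
member 5 (2-4): L=2.1470, (cx,cy)=(1.0000,0.0000)
member 6 (3-4): L=4.7910, (cx,cy)=(0.2073,-0.9783)
member 7 (3-5): L=2.0459, (cx,cy)=(0.9531,-0.3026)
member 8 (4-5): L=4.1791, (cx,cy)=(0.2290,0.9734)
member 9 (4-6): L=2.2220, (cx,cy)=(1.0000,0.0000)
member 10 (5-6): L=4.2601, (cx,cy)=(0.2969,-0.9549)
solve A·x = −loads:
  F[0-1] = -1603.5713 N (compression)
  F[0-2] = -1198.6266 N (compression)
  F[1-2] = +1572.4117 N (tension)
  F[1-3] = -780.3122 N (compression)
  F[2-3] = -1570.5779 N (compression)
  F[2-4] = -440.0626 N (compression)
  F[3-4] = +549.9826 N (tension)
  F[3-5] = +342.1062 N (tension)
  F[4-5] = -552.7278 N (compression)
  F[4-6] = -199.4978 N (compression)
  F[5-6] = +671.8495 N (tension)
  Rx@0 = +1595.3300 N
  Ry@0 = +1553.7269 N
  Ry@6 = -641.5469 N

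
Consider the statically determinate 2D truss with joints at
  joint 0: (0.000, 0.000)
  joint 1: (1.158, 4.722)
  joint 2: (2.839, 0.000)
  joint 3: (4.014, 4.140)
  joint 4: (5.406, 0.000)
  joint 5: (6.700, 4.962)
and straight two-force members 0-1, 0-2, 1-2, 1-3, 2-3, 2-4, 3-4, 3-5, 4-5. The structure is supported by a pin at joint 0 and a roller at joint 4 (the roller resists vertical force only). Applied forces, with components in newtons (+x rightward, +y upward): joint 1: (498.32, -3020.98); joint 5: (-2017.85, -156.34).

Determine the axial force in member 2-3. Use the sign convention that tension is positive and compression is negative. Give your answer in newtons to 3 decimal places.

N=6 nodes, M=9 members, R=3 reactions → 2N=12, M+R=12
member 0 (0-1): L=4.8619, (cx,cy)=(0.2382,0.9712)
member 1 (0-2): L=2.8390, (cx,cy)=(1.0000,0.0000)
member 2 (1-2): L=5.0123, (cx,cy)=(0.3354,-0.9421)
member 3 (1-3): L=2.9147, (cx,cy)=(0.9799,-0.1997)
member 4 (2-3): L=4.3035, (cx,cy)=(0.2730,0.9620)
member 5 (2-4): L=2.5670, (cx,cy)=(1.0000,0.0000)
member 6 (3-4): L=4.3678, (cx,cy)=(0.3187,-0.9479)
member 7 (3-5): L=2.8090, (cx,cy)=(0.9562,0.2926)
member 8 (4-5): L=5.1280, (cx,cy)=(0.2523,0.9676)
solve A·x = −loads:
  F[0-1] = -3864.5114 N (compression)
  F[0-2] = -599.0899 N (compression)
  F[1-2] = +1169.0352 N (tension)
  F[1-3] = -1848.0426 N (compression)
  F[2-3] = -1144.8279 N (compression)
  F[2-4] = +105.5516 N (tension)
  F[3-4] = +78.9083 N (tension)
  F[3-5] = -2246.9095 N (compression)
  F[4-5] = +517.9451 N (tension)
  Rx@0 = +1519.5300 N
  Ry@0 = +3753.2970 N
  Ry@4 = -575.9770 N

-1144.828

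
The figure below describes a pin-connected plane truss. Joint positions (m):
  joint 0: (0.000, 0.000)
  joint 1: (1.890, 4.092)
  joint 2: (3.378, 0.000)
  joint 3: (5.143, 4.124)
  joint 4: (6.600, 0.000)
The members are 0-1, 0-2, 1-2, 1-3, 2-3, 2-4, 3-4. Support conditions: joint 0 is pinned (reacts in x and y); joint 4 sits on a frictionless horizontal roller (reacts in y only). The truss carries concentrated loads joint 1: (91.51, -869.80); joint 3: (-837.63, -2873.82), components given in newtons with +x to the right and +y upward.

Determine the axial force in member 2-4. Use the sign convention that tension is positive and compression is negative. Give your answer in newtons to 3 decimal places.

N=5 nodes, M=7 members, R=3 reactions → 2N=10, M+R=10
member 0 (0-1): L=4.5074, (cx,cy)=(0.4193,0.9078)
member 1 (0-2): L=3.3780, (cx,cy)=(1.0000,0.0000)
member 2 (1-2): L=4.3541, (cx,cy)=(0.3417,-0.9398)
member 3 (1-3): L=3.2532, (cx,cy)=(1.0000,0.0098)
member 4 (2-3): L=4.4858, (cx,cy)=(0.3935,0.9193)
member 5 (2-4): L=3.2220, (cx,cy)=(1.0000,0.0000)
member 6 (3-4): L=4.3738, (cx,cy)=(0.3331,-0.9429)
solve A·x = −loads:
  F[0-1] = -1896.5780 N (compression)
  F[0-2] = +49.1368 N (tension)
  F[1-2] = +894.0956 N (tension)
  F[1-3] = -1192.3755 N (compression)
  F[2-3] = -913.9865 N (compression)
  F[2-4] = +714.3066 N (tension)
  F[3-4] = -2144.2980 N (compression)
  Rx@0 = +746.1200 N
  Ry@0 = +1721.7941 N
  Ry@4 = +2021.8259 N

714.307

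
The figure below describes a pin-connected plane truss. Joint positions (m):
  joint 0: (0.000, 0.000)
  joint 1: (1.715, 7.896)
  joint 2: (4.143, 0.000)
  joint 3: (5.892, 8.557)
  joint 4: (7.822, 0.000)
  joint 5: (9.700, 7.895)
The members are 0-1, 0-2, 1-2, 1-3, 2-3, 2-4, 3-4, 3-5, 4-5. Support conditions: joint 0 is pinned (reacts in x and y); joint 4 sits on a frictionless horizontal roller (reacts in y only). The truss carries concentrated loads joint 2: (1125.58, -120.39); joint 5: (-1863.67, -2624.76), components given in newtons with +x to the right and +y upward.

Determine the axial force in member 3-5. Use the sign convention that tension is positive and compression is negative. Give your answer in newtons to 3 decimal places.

-1207.949

N=6 nodes, M=9 members, R=3 reactions → 2N=12, M+R=12
member 0 (0-1): L=8.0801, (cx,cy)=(0.2122,0.9772)
member 1 (0-2): L=4.1430, (cx,cy)=(1.0000,0.0000)
member 2 (1-2): L=8.2609, (cx,cy)=(0.2939,-0.9558)
member 3 (1-3): L=4.2290, (cx,cy)=(0.9877,0.1563)
member 4 (2-3): L=8.7339, (cx,cy)=(0.2003,0.9797)
member 5 (2-4): L=3.6790, (cx,cy)=(1.0000,0.0000)
member 6 (3-4): L=8.7720, (cx,cy)=(0.2200,-0.9755)
member 7 (3-5): L=3.8651, (cx,cy)=(0.9852,-0.1713)
member 8 (4-5): L=8.1153, (cx,cy)=(0.2314,0.9729)
solve A·x = −loads:
  F[0-1] = -1337.9887 N (compression)
  F[0-2] = -454.1022 N (compression)
  F[1-2] = +1259.6118 N (tension)
  F[1-3] = -662.3483 N (compression)
  F[2-3] = -1105.9894 N (compression)
  F[2-4] = -987.9838 N (compression)
  F[3-4] = +1429.0229 N (tension)
  F[3-5] = -1207.9487 N (compression)
  F[4-5] = -2910.6618 N (compression)
  Rx@0 = +738.0900 N
  Ry@0 = +1307.5032 N
  Ry@4 = +1437.6468 N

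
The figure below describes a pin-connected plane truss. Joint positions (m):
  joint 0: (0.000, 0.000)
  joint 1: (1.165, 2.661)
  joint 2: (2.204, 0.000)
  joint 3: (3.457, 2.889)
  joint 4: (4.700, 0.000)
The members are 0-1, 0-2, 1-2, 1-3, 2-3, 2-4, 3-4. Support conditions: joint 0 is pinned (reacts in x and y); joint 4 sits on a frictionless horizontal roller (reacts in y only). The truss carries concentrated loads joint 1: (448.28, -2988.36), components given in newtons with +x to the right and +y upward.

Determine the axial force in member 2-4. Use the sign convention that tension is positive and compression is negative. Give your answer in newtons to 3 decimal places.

N=5 nodes, M=7 members, R=3 reactions → 2N=10, M+R=10
member 0 (0-1): L=2.9048, (cx,cy)=(0.4011,0.9161)
member 1 (0-2): L=2.2040, (cx,cy)=(1.0000,0.0000)
member 2 (1-2): L=2.8566, (cx,cy)=(0.3637,-0.9315)
member 3 (1-3): L=2.3033, (cx,cy)=(0.9951,0.0990)
member 4 (2-3): L=3.1490, (cx,cy)=(0.3979,0.9174)
member 5 (2-4): L=2.4960, (cx,cy)=(1.0000,0.0000)
member 6 (3-4): L=3.1451, (cx,cy)=(0.3952,-0.9186)
solve A·x = −loads:
  F[0-1] = -2176.5356 N (compression)
  F[0-2] = +1321.1874 N (tension)
  F[1-2] = -1163.5537 N (compression)
  F[1-3] = -902.4200 N (compression)
  F[2-3] = +1181.4148 N (tension)
  F[2-4] = +427.9012 N (tension)
  F[3-4] = -1082.6811 N (compression)
  Rx@0 = -448.2800 N
  Ry@0 = +1993.8254 N
  Ry@4 = +994.5346 N

427.901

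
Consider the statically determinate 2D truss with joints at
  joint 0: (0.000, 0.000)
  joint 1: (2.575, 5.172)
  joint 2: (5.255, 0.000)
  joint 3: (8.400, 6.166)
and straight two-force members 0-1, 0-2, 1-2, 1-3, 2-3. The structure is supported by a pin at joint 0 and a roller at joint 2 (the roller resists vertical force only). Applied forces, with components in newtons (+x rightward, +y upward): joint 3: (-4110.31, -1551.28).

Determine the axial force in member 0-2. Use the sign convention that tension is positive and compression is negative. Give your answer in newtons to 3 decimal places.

-2171.362

N=4 nodes, M=5 members, R=3 reactions → 2N=8, M+R=8
member 0 (0-1): L=5.7776, (cx,cy)=(0.4457,0.8952)
member 1 (0-2): L=5.2550, (cx,cy)=(1.0000,0.0000)
member 2 (1-2): L=5.8251, (cx,cy)=(0.4601,-0.8879)
member 3 (1-3): L=5.9092, (cx,cy)=(0.9858,0.1682)
member 4 (2-3): L=6.9217, (cx,cy)=(0.4544,0.8908)
solve A·x = −loads:
  F[0-1] = -4350.4426 N (compression)
  F[0-2] = -2171.3621 N (compression)
  F[1-2] = +3687.5361 N (tension)
  F[1-3] = -3688.0488 N (compression)
  F[2-3] = -1045.0031 N (compression)
  Rx@0 = +4110.3100 N
  Ry@0 = +3894.4616 N
  Ry@2 = -2343.1816 N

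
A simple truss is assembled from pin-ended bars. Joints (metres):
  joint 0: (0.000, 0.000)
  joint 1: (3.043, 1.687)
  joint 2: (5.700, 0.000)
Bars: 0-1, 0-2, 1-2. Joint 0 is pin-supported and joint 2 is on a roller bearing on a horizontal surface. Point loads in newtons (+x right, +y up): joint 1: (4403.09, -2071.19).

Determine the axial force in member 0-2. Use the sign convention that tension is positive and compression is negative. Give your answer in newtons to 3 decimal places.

3793.958

N=3 nodes, M=3 members, R=3 reactions → 2N=6, M+R=6
member 0 (0-1): L=3.4793, (cx,cy)=(0.8746,0.4849)
member 1 (0-2): L=5.7000, (cx,cy)=(1.0000,0.0000)
member 2 (1-2): L=3.1473, (cx,cy)=(0.8442,-0.5360)
solve A·x = −loads:
  F[0-1] = +696.4766 N (tension)
  F[0-2] = +3793.9580 N (tension)
  F[1-2] = -4494.0899 N (compression)
  Rx@0 = -4403.0900 N
  Ry@0 = -337.6949 N
  Ry@2 = +2408.8849 N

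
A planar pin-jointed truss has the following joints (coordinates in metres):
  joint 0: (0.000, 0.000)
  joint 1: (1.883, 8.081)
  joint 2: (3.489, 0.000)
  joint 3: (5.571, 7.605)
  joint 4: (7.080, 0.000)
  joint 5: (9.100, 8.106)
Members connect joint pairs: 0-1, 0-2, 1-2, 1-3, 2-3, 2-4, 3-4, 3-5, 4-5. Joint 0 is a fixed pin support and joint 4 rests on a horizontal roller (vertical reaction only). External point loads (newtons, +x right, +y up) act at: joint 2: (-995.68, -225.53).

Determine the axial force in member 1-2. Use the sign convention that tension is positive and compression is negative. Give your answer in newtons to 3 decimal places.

123.297

N=6 nodes, M=9 members, R=3 reactions → 2N=12, M+R=12
member 0 (0-1): L=8.2975, (cx,cy)=(0.2269,0.9739)
member 1 (0-2): L=3.4890, (cx,cy)=(1.0000,0.0000)
member 2 (1-2): L=8.2390, (cx,cy)=(0.1949,-0.9808)
member 3 (1-3): L=3.7186, (cx,cy)=(0.9918,-0.1280)
member 4 (2-3): L=7.8848, (cx,cy)=(0.2641,0.9645)
member 5 (2-4): L=3.5910, (cx,cy)=(1.0000,0.0000)
member 6 (3-4): L=7.7533, (cx,cy)=(0.1946,-0.9809)
member 7 (3-5): L=3.5644, (cx,cy)=(0.9901,0.1406)
member 8 (4-5): L=8.3539, (cx,cy)=(0.2418,0.9703)
solve A·x = −loads:
  F[0-1] = -117.4540 N (compression)
  F[0-2] = -969.0254 N (compression)
  F[1-2] = +123.2969 N (tension)
  F[1-3] = -51.1087 N (compression)
  F[2-3] = +108.4471 N (tension)
  F[2-4] = +22.0527 N (tension)
  F[3-4] = -113.3072 N (compression)
  F[3-5] = +0.0000 N (tension)
  F[4-5] = -0.0000 N (compression)
  Rx@0 = +995.6800 N
  Ry@0 = +114.3896 N
  Ry@4 = +111.1404 N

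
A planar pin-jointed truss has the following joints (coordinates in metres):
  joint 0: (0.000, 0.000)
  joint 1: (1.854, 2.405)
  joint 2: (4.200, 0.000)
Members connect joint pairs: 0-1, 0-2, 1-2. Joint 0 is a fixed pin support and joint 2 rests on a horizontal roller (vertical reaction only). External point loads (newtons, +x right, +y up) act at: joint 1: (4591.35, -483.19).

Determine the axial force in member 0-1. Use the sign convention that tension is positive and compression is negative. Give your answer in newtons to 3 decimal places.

N=3 nodes, M=3 members, R=3 reactions → 2N=6, M+R=6
member 0 (0-1): L=3.0367, (cx,cy)=(0.6105,0.7920)
member 1 (0-2): L=4.2000, (cx,cy)=(1.0000,0.0000)
member 2 (1-2): L=3.3597, (cx,cy)=(0.6983,-0.7158)
solve A·x = −loads:
  F[0-1] = +2978.8348 N (tension)
  F[0-2] = +2772.6582 N (tension)
  F[1-2] = -3970.7436 N (compression)
  Rx@0 = -4591.3500 N
  Ry@0 = -2359.1983 N
  Ry@2 = +2842.3883 N

2978.835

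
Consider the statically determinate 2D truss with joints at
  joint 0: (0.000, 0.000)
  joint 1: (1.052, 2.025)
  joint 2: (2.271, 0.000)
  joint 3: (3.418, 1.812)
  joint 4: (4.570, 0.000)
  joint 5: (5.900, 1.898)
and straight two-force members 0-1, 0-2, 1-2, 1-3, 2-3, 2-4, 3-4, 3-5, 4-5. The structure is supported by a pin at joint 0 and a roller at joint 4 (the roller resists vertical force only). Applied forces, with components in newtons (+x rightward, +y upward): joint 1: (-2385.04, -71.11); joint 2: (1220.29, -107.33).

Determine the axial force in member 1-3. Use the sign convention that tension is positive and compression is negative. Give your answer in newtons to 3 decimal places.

1189.695

N=6 nodes, M=9 members, R=3 reactions → 2N=12, M+R=12
member 0 (0-1): L=2.2820, (cx,cy)=(0.4610,0.8874)
member 1 (0-2): L=2.2710, (cx,cy)=(1.0000,0.0000)
member 2 (1-2): L=2.3636, (cx,cy)=(0.5157,-0.8567)
member 3 (1-3): L=2.3756, (cx,cy)=(0.9960,-0.0897)
member 4 (2-3): L=2.1445, (cx,cy)=(0.5349,0.8449)
member 5 (2-4): L=2.2990, (cx,cy)=(1.0000,0.0000)
member 6 (3-4): L=2.1472, (cx,cy)=(0.5365,-0.8439)
member 7 (3-5): L=2.4835, (cx,cy)=(0.9994,0.0346)
member 8 (4-5): L=2.3176, (cx,cy)=(0.5739,0.8189)
solve A·x = −loads:
  F[0-1] = -1313.4641 N (compression)
  F[0-2] = -559.2329 N (compression)
  F[1-2] = +1152.9465 N (tension)
  F[1-3] = +1189.6946 N (tension)
  F[2-3] = -1042.0218 N (compression)
  F[2-4] = -627.5749 N (compression)
  F[3-4] = +1169.7273 N (tension)
  F[3-5] = -0.0000 N (compression)
  F[4-5] = +0.0000 N (tension)
  Rx@0 = +1164.7500 N
  Ry@0 = +1165.5629 N
  Ry@4 = -987.1229 N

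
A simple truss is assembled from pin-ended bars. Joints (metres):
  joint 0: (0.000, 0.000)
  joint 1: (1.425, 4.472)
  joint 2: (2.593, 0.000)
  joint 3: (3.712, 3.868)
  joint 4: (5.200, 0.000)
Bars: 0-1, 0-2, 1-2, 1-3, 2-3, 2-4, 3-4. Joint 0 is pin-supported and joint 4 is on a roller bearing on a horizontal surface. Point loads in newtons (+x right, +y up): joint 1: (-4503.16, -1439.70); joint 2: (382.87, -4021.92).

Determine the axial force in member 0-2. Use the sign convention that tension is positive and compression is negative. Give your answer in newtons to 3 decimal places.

N=5 nodes, M=7 members, R=3 reactions → 2N=10, M+R=10
member 0 (0-1): L=4.6935, (cx,cy)=(0.3036,0.9528)
member 1 (0-2): L=2.5930, (cx,cy)=(1.0000,0.0000)
member 2 (1-2): L=4.6220, (cx,cy)=(0.2527,-0.9675)
member 3 (1-3): L=2.3654, (cx,cy)=(0.9668,-0.2553)
member 4 (2-3): L=4.0266, (cx,cy)=(0.2779,0.9606)
member 5 (2-4): L=2.6070, (cx,cy)=(1.0000,0.0000)
member 6 (3-4): L=4.1443, (cx,cy)=(0.3590,-0.9333)
solve A·x = −loads:
  F[0-1] = -7277.7923 N (compression)
  F[0-2] = -1910.6929 N (compression)
  F[1-2] = +5427.1781 N (tension)
  F[1-3] = +953.7106 N (tension)
  F[2-3] = -1279.5125 N (compression)
  F[2-4] = -566.5166 N (compression)
  F[3-4] = +1577.8483 N (tension)
  Rx@0 = +4120.2900 N
  Ry@0 = +6934.2585 N
  Ry@4 = -1472.6385 N

-1910.693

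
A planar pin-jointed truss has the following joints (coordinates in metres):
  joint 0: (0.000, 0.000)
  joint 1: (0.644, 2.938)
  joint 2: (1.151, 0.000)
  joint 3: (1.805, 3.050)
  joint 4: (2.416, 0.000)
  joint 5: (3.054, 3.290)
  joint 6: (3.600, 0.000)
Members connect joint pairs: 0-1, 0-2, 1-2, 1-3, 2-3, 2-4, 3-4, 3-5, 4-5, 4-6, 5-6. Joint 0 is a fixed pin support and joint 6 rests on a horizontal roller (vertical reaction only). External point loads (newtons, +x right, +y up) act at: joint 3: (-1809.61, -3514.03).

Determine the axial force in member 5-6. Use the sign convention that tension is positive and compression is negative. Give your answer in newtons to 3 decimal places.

-231.883

N=7 nodes, M=11 members, R=3 reactions → 2N=14, M+R=14
member 0 (0-1): L=3.0078, (cx,cy)=(0.2141,0.9768)
member 1 (0-2): L=1.1510, (cx,cy)=(1.0000,0.0000)
member 2 (1-2): L=2.9814, (cx,cy)=(0.1701,-0.9854)
member 3 (1-3): L=1.1664, (cx,cy)=(0.9954,0.0960)
member 4 (2-3): L=3.1193, (cx,cy)=(0.2097,0.9778)
member 5 (2-4): L=1.2650, (cx,cy)=(1.0000,0.0000)
member 6 (3-4): L=3.1106, (cx,cy)=(0.1964,-0.9805)
member 7 (3-5): L=1.2718, (cx,cy)=(0.9820,0.1887)
member 8 (4-5): L=3.3513, (cx,cy)=(0.1904,0.9817)
member 9 (4-6): L=1.1840, (cx,cy)=(1.0000,0.0000)
member 10 (5-6): L=3.3350, (cx,cy)=(0.1637,-0.9865)
solve A·x = −loads:
  F[0-1] = -3363.2745 N (compression)
  F[0-2] = -1089.4882 N (compression)
  F[1-2] = +3209.9019 N (tension)
  F[1-3] = -1271.8521 N (compression)
  F[2-3] = -3235.0508 N (compression)
  F[2-4] = +134.6272 N (tension)
  F[3-4] = -250.0562 N (compression)
  F[3-5] = -87.0742 N (compression)
  F[4-5] = +249.7524 N (tension)
  F[4-6] = +37.9634 N (tension)
  F[5-6] = -231.8825 N (compression)
  Rx@0 = +1809.6100 N
  Ry@0 = +3285.2762 N
  Ry@6 = +228.7538 N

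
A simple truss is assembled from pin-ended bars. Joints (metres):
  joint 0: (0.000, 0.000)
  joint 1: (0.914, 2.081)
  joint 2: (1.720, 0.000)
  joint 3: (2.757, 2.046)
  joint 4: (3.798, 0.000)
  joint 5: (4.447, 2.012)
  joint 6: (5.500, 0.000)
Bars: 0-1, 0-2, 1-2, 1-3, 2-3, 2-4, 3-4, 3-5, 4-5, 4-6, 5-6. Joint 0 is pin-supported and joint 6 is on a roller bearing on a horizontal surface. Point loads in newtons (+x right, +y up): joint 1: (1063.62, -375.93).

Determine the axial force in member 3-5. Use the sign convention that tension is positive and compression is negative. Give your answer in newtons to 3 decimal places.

-390.820

N=7 nodes, M=11 members, R=3 reactions → 2N=14, M+R=14
member 0 (0-1): L=2.2729, (cx,cy)=(0.4021,0.9156)
member 1 (0-2): L=1.7200, (cx,cy)=(1.0000,0.0000)
member 2 (1-2): L=2.2316, (cx,cy)=(0.3612,-0.9325)
member 3 (1-3): L=1.8433, (cx,cy)=(0.9998,-0.0190)
member 4 (2-3): L=2.2938, (cx,cy)=(0.4521,0.8920)
member 5 (2-4): L=2.0780, (cx,cy)=(1.0000,0.0000)
member 6 (3-4): L=2.2956, (cx,cy)=(0.4535,-0.8913)
member 7 (3-5): L=1.6903, (cx,cy)=(0.9998,-0.0201)
member 8 (4-5): L=2.1141, (cx,cy)=(0.3070,0.9517)
member 9 (4-6): L=1.7020, (cx,cy)=(1.0000,0.0000)
member 10 (5-6): L=2.2709, (cx,cy)=(0.4637,-0.8860)
solve A·x = −loads:
  F[0-1] = +97.1819 N (tension)
  F[0-2] = +1024.5399 N (tension)
  F[1-2] = -481.2352 N (compression)
  F[1-3] = -850.8855 N (compression)
  F[2-3] = +503.1005 N (tension)
  F[2-4] = +623.2856 N (tension)
  F[3-4] = -512.8047 N (compression)
  F[3-5] = -390.8203 N (compression)
  F[4-5] = +480.2359 N (tension)
  F[4-6] = +243.3141 N (tension)
  F[5-6] = -524.7295 N (compression)
  Rx@0 = -1063.6200 N
  Ry@0 = -88.9779 N
  Ry@6 = +464.9079 N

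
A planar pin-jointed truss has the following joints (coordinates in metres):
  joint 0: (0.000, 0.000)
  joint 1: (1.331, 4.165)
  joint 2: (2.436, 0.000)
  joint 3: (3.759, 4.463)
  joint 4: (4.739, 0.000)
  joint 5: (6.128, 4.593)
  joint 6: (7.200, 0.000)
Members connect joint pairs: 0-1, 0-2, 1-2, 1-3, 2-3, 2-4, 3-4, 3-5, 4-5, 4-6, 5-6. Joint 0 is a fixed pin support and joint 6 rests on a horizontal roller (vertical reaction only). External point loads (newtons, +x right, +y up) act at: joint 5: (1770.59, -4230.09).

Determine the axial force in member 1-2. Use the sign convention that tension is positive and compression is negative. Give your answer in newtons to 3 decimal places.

-481.022

N=7 nodes, M=11 members, R=3 reactions → 2N=14, M+R=14
member 0 (0-1): L=4.3725, (cx,cy)=(0.3044,0.9525)
member 1 (0-2): L=2.4360, (cx,cy)=(1.0000,0.0000)
member 2 (1-2): L=4.3091, (cx,cy)=(0.2564,-0.9666)
member 3 (1-3): L=2.4462, (cx,cy)=(0.9926,0.1218)
member 4 (2-3): L=4.6550, (cx,cy)=(0.2842,0.9588)
member 5 (2-4): L=2.3030, (cx,cy)=(1.0000,0.0000)
member 6 (3-4): L=4.5693, (cx,cy)=(0.2145,-0.9767)
member 7 (3-5): L=2.3726, (cx,cy)=(0.9985,0.0548)
member 8 (4-5): L=4.7984, (cx,cy)=(0.2895,0.9572)
member 9 (4-6): L=2.4610, (cx,cy)=(1.0000,0.0000)
member 10 (5-6): L=4.7164, (cx,cy)=(0.2273,-0.9738)
solve A·x = −loads:
  F[0-1] = +524.5697 N (tension)
  F[0-2] = +1610.9098 N (tension)
  F[1-2] = -481.0224 N (compression)
  F[1-3] = +285.1548 N (tension)
  F[2-3] = +484.9359 N (tension)
  F[2-4] = +1349.7341 N (tension)
  F[3-4] = -482.1257 N (compression)
  F[3-5] = +525.0479 N (tension)
  F[4-5] = +491.9690 N (tension)
  F[4-6] = +1103.9209 N (tension)
  F[5-6] = -4856.8841 N (compression)
  Rx@0 = -1770.5900 N
  Ry@0 = -499.6755 N
  Ry@6 = +4729.7655 N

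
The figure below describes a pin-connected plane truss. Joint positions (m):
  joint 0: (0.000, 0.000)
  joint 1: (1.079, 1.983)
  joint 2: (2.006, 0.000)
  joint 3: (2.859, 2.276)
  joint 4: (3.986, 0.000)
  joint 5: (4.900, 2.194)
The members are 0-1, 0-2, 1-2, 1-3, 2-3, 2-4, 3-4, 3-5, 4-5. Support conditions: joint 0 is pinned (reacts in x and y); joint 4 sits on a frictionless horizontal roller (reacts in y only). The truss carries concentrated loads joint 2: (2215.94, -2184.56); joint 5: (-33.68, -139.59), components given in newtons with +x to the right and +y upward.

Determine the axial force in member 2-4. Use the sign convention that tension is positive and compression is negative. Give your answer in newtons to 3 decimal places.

N=6 nodes, M=9 members, R=3 reactions → 2N=12, M+R=12
member 0 (0-1): L=2.2575, (cx,cy)=(0.4780,0.8784)
member 1 (0-2): L=2.0060, (cx,cy)=(1.0000,0.0000)
member 2 (1-2): L=2.1890, (cx,cy)=(0.4235,-0.9059)
member 3 (1-3): L=1.8040, (cx,cy)=(0.9867,0.1624)
member 4 (2-3): L=2.4306, (cx,cy)=(0.3509,0.9364)
member 5 (2-4): L=1.9800, (cx,cy)=(1.0000,0.0000)
member 6 (3-4): L=2.5397, (cx,cy)=(0.4437,-0.8962)
member 7 (3-5): L=2.0426, (cx,cy)=(0.9992,-0.0401)
member 8 (4-5): L=2.3768, (cx,cy)=(0.3846,0.9231)
solve A·x = −loads:
  F[0-1] = -1220.0618 N (compression)
  F[0-2] = +2765.3908 N (tension)
  F[1-2] = +1000.0887 N (tension)
  F[1-3] = -1020.2007 N (compression)
  F[2-3] = +1365.4220 N (tension)
  F[2-4] = +493.7886 N (tension)
  F[3-4] = -1242.9148 N (compression)
  F[3-5] = +24.0885 N (tension)
  F[4-5] = -150.1709 N (compression)
  Rx@0 = -2182.2600 N
  Ry@0 = +1071.6853 N
  Ry@4 = +1252.4647 N

493.789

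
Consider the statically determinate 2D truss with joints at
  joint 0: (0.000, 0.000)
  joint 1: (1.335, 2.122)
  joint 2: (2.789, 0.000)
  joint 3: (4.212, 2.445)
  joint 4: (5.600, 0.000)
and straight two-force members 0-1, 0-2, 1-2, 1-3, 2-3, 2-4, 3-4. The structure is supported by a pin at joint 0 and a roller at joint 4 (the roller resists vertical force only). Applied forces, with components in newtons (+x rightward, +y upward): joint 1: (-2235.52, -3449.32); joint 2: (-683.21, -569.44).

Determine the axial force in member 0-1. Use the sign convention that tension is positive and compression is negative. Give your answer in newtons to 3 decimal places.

-4442.170

N=5 nodes, M=7 members, R=3 reactions → 2N=10, M+R=10
member 0 (0-1): L=2.5070, (cx,cy)=(0.5325,0.8464)
member 1 (0-2): L=2.7890, (cx,cy)=(1.0000,0.0000)
member 2 (1-2): L=2.5724, (cx,cy)=(0.5652,-0.8249)
member 3 (1-3): L=2.8951, (cx,cy)=(0.9938,0.1116)
member 4 (2-3): L=2.8289, (cx,cy)=(0.5030,0.8643)
member 5 (2-4): L=2.8110, (cx,cy)=(1.0000,0.0000)
member 6 (3-4): L=2.8115, (cx,cy)=(0.4937,-0.8696)
solve A·x = −loads:
  F[0-1] = -4442.1697 N (compression)
  F[0-2] = -553.2461 N (compression)
  F[1-2] = +333.2526 N (tension)
  F[1-3] = -320.3320 N (compression)
  F[2-3] = +340.7829 N (tension)
  F[2-4] = +146.9136 N (tension)
  F[3-4] = -297.5854 N (compression)
  Rx@0 = +2918.7300 N
  Ry@0 = +3759.9677 N
  Ry@4 = +258.7923 N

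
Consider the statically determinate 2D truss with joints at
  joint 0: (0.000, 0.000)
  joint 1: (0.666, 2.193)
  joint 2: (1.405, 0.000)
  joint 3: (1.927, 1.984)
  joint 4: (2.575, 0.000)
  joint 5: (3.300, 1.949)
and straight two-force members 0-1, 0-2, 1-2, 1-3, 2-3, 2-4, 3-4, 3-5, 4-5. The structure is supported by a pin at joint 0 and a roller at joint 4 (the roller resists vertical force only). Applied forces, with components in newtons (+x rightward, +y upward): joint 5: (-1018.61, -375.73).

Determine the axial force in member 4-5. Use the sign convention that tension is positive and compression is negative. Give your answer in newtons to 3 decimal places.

-424.562

N=6 nodes, M=9 members, R=3 reactions → 2N=12, M+R=12
member 0 (0-1): L=2.2919, (cx,cy)=(0.2906,0.9568)
member 1 (0-2): L=1.4050, (cx,cy)=(1.0000,0.0000)
member 2 (1-2): L=2.3142, (cx,cy)=(0.3193,-0.9476)
member 3 (1-3): L=1.2782, (cx,cy)=(0.9865,-0.1635)
member 4 (2-3): L=2.0515, (cx,cy)=(0.2544,0.9671)
member 5 (2-4): L=1.1700, (cx,cy)=(1.0000,0.0000)
member 6 (3-4): L=2.0871, (cx,cy)=(0.3105,-0.9506)
member 7 (3-5): L=1.3734, (cx,cy)=(0.9997,-0.0255)
member 8 (4-5): L=2.0795, (cx,cy)=(0.3486,0.9373)
solve A·x = −loads:
  F[0-1] = -695.1897 N (compression)
  F[0-2] = -816.5958 N (compression)
  F[1-2] = +780.8901 N (tension)
  F[1-3] = -457.5394 N (compression)
  F[2-3] = -765.1881 N (compression)
  F[2-4] = -372.5299 N (compression)
  F[3-4] = +723.1184 N (tension)
  F[3-5] = -870.8713 N (compression)
  F[4-5] = -424.5620 N (compression)
  Rx@0 = +1018.6100 N
  Ry@0 = +665.1909 N
  Ry@4 = -289.4609 N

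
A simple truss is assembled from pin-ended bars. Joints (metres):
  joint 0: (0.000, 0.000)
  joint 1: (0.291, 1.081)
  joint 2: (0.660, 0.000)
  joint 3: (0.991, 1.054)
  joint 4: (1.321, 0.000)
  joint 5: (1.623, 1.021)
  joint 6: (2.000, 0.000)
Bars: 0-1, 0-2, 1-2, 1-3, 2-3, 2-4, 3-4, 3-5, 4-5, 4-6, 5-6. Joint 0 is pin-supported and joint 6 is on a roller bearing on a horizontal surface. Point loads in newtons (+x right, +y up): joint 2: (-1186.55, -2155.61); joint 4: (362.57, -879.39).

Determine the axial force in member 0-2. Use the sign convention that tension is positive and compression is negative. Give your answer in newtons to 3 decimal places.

-354.823

N=7 nodes, M=11 members, R=3 reactions → 2N=14, M+R=14
member 0 (0-1): L=1.1195, (cx,cy)=(0.2599,0.9656)
member 1 (0-2): L=0.6600, (cx,cy)=(1.0000,0.0000)
member 2 (1-2): L=1.1422, (cx,cy)=(0.3230,-0.9464)
member 3 (1-3): L=0.7005, (cx,cy)=(0.9993,-0.0385)
member 4 (2-3): L=1.1048, (cx,cy)=(0.2996,0.9541)
member 5 (2-4): L=0.6610, (cx,cy)=(1.0000,0.0000)
member 6 (3-4): L=1.1045, (cx,cy)=(0.2988,-0.9543)
member 7 (3-5): L=0.6329, (cx,cy)=(0.9986,-0.0521)
member 8 (4-5): L=1.0647, (cx,cy)=(0.2836,0.9589)
member 9 (4-6): L=0.6790, (cx,cy)=(1.0000,0.0000)
member 10 (5-6): L=1.0884, (cx,cy)=(0.3464,-0.9381)
solve A·x = −loads:
  F[0-1] = -1804.8546 N (compression)
  F[0-2] = -354.8235 N (compression)
  F[1-2] = +1885.4974 N (tension)
  F[1-3] = -1079.0649 N (compression)
  F[2-3] = +389.0826 N (tension)
  F[2-4] = +1324.2582 N (tension)
  F[3-4] = -386.2544 N (compression)
  F[3-5] = -847.4320 N (compression)
  F[4-5] = +1301.4494 N (tension)
  F[4-6] = +477.1352 N (tension)
  F[5-6] = -1377.4646 N (compression)
  Rx@0 = +823.9800 N
  Ry@0 = +1742.8116 N
  Ry@6 = +1292.1884 N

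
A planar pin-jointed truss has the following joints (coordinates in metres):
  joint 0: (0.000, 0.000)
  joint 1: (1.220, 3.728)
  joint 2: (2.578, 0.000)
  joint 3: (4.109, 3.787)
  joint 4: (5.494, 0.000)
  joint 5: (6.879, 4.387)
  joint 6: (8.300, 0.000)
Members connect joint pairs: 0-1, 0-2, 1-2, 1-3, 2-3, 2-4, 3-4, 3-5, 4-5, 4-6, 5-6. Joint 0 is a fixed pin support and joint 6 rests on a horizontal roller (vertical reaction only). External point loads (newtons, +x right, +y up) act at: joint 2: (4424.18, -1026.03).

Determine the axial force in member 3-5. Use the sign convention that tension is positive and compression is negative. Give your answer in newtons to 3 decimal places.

N=7 nodes, M=11 members, R=3 reactions → 2N=14, M+R=14
member 0 (0-1): L=3.9225, (cx,cy)=(0.3110,0.9504)
member 1 (0-2): L=2.5780, (cx,cy)=(1.0000,0.0000)
member 2 (1-2): L=3.9676, (cx,cy)=(0.3423,-0.9396)
member 3 (1-3): L=2.8896, (cx,cy)=(0.9998,0.0204)
member 4 (2-3): L=4.0848, (cx,cy)=(0.3748,0.9271)
member 5 (2-4): L=2.9160, (cx,cy)=(1.0000,0.0000)
member 6 (3-4): L=4.0323, (cx,cy)=(0.3435,-0.9392)
member 7 (3-5): L=2.8342, (cx,cy)=(0.9773,0.2117)
member 8 (4-5): L=4.6004, (cx,cy)=(0.3011,0.9536)
member 9 (4-6): L=2.8060, (cx,cy)=(1.0000,0.0000)
member 10 (5-6): L=4.6114, (cx,cy)=(0.3081,-0.9513)
solve A·x = −loads:
  F[0-1] = -744.2558 N (compression)
  F[0-2] = +4655.6601 N (tension)
  F[1-2] = +742.2579 N (tension)
  F[1-3] = -485.6334 N (compression)
  F[2-3] = +354.4408 N (tension)
  F[2-4] = +352.6852 N (tension)
  F[3-4] = -389.7954 N (compression)
  F[3-5] = -223.8743 N (compression)
  F[4-5] = +383.8913 N (tension)
  F[4-6] = +103.2265 N (tension)
  F[5-6] = -334.9886 N (compression)
  Rx@0 = -4424.1800 N
  Ry@0 = +707.3426 N
  Ry@6 = +318.6874 N

-223.874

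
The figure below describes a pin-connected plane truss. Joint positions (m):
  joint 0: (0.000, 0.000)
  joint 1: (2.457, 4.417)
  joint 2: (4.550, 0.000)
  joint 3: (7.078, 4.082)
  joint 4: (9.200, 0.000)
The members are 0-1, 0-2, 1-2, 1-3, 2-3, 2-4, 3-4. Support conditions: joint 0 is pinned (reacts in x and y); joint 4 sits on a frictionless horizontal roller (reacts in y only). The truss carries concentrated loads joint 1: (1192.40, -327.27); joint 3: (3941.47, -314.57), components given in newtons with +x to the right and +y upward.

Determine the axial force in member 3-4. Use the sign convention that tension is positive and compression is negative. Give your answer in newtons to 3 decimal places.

-2987.478

N=5 nodes, M=7 members, R=3 reactions → 2N=10, M+R=10
member 0 (0-1): L=5.0544, (cx,cy)=(0.4861,0.8739)
member 1 (0-2): L=4.5500, (cx,cy)=(1.0000,0.0000)
member 2 (1-2): L=4.8878, (cx,cy)=(0.4282,-0.9037)
member 3 (1-3): L=4.6331, (cx,cy)=(0.9974,-0.0723)
member 4 (2-3): L=4.8014, (cx,cy)=(0.5265,0.8502)
member 5 (2-4): L=4.6500, (cx,cy)=(1.0000,0.0000)
member 6 (3-4): L=4.6006, (cx,cy)=(0.4612,-0.8873)
solve A·x = −loads:
  F[0-1] = +2298.7532 N (tension)
  F[0-2] = +4016.4157 N (tension)
  F[1-2] = -2670.8807 N (compression)
  F[1-3] = +1071.5555 N (tension)
  F[2-3] = +2838.9937 N (tension)
  F[2-4] = +1377.9541 N (tension)
  F[3-4] = -2987.4781 N (compression)
  Rx@0 = -5133.8700 N
  Ry@0 = -2008.8709 N
  Ry@4 = +2650.7109 N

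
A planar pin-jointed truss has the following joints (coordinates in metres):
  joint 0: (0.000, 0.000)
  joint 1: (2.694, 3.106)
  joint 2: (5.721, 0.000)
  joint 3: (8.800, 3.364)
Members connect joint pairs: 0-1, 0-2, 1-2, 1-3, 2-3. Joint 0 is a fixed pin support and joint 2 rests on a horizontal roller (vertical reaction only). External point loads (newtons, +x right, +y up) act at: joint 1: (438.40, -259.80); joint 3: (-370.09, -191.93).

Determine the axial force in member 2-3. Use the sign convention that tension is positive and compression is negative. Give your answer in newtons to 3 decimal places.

-248.602

N=4 nodes, M=5 members, R=3 reactions → 2N=8, M+R=8
member 0 (0-1): L=4.1116, (cx,cy)=(0.6552,0.7554)
member 1 (0-2): L=5.7210, (cx,cy)=(1.0000,0.0000)
member 2 (1-2): L=4.3370, (cx,cy)=(0.6979,-0.7162)
member 3 (1-3): L=6.1114, (cx,cy)=(0.9991,0.0422)
member 4 (2-3): L=4.5603, (cx,cy)=(0.6752,0.7377)
solve A·x = −loads:
  F[0-1] = -18.2271 N (compression)
  F[0-2] = +80.2529 N (tension)
  F[1-2] = -355.4759 N (compression)
  F[1-3] = -202.4223 N (compression)
  F[2-3] = -248.6019 N (compression)
  Rx@0 = -68.3100 N
  Ry@0 = +13.7694 N
  Ry@2 = +437.9606 N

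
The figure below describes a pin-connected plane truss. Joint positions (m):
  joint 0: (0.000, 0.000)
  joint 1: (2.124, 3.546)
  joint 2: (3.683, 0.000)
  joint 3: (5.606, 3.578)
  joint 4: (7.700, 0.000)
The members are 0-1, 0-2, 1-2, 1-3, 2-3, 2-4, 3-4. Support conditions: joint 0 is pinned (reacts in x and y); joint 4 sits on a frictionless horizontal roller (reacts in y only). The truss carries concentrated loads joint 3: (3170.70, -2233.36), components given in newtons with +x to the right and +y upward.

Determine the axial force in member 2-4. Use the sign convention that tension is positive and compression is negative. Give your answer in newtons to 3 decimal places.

1813.872

N=5 nodes, M=7 members, R=3 reactions → 2N=10, M+R=10
member 0 (0-1): L=4.1335, (cx,cy)=(0.5139,0.8579)
member 1 (0-2): L=3.6830, (cx,cy)=(1.0000,0.0000)
member 2 (1-2): L=3.8736, (cx,cy)=(0.4025,-0.9154)
member 3 (1-3): L=3.4821, (cx,cy)=(1.0000,0.0092)
member 4 (2-3): L=4.0620, (cx,cy)=(0.4734,0.8808)
member 5 (2-4): L=4.0170, (cx,cy)=(1.0000,0.0000)
member 6 (3-4): L=4.1457, (cx,cy)=(0.5051,-0.8631)
solve A·x = −loads:
  F[0-1] = +1009.4550 N (tension)
  F[0-2] = +2651.9863 N (tension)
  F[1-2] = -936.9942 N (compression)
  F[1-3] = +895.8640 N (tension)
  F[2-3] = +973.7899 N (tension)
  F[2-4] = +1813.8723 N (tension)
  F[3-4] = -3591.1129 N (compression)
  Rx@0 = -3170.7000 N
  Ry@0 = -865.9882 N
  Ry@4 = +3099.3482 N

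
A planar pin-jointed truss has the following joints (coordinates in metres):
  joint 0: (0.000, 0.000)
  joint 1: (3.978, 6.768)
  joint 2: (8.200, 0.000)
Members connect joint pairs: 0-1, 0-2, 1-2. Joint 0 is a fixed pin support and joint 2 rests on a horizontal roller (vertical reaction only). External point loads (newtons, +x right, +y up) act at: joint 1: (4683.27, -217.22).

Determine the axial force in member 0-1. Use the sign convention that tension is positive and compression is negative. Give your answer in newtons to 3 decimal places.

N=3 nodes, M=3 members, R=3 reactions → 2N=6, M+R=6
member 0 (0-1): L=7.8505, (cx,cy)=(0.5067,0.8621)
member 1 (0-2): L=8.2000, (cx,cy)=(1.0000,0.0000)
member 2 (1-2): L=7.9769, (cx,cy)=(0.5293,-0.8484)
solve A·x = −loads:
  F[0-1] = +4353.9282 N (tension)
  F[0-2] = +2477.0497 N (tension)
  F[1-2] = -4680.0580 N (compression)
  Rx@0 = -4683.2700 N
  Ry@0 = -3753.5693 N
  Ry@2 = +3970.7893 N

4353.928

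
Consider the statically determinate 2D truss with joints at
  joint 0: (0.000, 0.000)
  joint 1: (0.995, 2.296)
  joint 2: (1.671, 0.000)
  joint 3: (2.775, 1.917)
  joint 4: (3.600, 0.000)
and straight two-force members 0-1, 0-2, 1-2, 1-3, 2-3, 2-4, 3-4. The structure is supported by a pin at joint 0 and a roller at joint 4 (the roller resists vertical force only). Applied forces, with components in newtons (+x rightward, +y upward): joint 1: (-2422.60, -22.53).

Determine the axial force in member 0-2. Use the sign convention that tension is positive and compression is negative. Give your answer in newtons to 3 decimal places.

N=5 nodes, M=7 members, R=3 reactions → 2N=10, M+R=10
member 0 (0-1): L=2.5023, (cx,cy)=(0.3976,0.9175)
member 1 (0-2): L=1.6710, (cx,cy)=(1.0000,0.0000)
member 2 (1-2): L=2.3934, (cx,cy)=(0.2824,-0.9593)
member 3 (1-3): L=1.8199, (cx,cy)=(0.9781,-0.2083)
member 4 (2-3): L=2.2122, (cx,cy)=(0.4991,0.8666)
member 5 (2-4): L=1.9290, (cx,cy)=(1.0000,0.0000)
member 6 (3-4): L=2.0870, (cx,cy)=(0.3953,-0.9185)
solve A·x = −loads:
  F[0-1] = -1701.6951 N (compression)
  F[0-2] = -1745.9552 N (compression)
  F[1-2] = +1298.0082 N (tension)
  F[1-3] = +1410.2688 N (tension)
  F[2-3] = -1436.8855 N (compression)
  F[2-4] = -662.2609 N (compression)
  F[3-4] = +1675.3087 N (tension)
  Rx@0 = +2422.6000 N
  Ry@0 = +1561.3834 N
  Ry@4 = -1538.8534 N

-1745.955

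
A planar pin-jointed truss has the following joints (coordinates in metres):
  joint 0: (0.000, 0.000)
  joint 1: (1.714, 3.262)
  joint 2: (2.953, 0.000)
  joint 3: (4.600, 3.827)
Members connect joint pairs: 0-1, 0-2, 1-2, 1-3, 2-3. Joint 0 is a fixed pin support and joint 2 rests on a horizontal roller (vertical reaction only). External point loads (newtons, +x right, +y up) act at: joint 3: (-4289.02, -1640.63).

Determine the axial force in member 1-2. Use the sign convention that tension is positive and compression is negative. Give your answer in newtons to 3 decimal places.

4147.697

N=4 nodes, M=5 members, R=3 reactions → 2N=8, M+R=8
member 0 (0-1): L=3.6849, (cx,cy)=(0.4651,0.8852)
member 1 (0-2): L=2.9530, (cx,cy)=(1.0000,0.0000)
member 2 (1-2): L=3.4894, (cx,cy)=(0.3551,-0.9348)
member 3 (1-3): L=2.9408, (cx,cy)=(0.9814,0.1921)
member 4 (2-3): L=4.1664, (cx,cy)=(0.3953,0.9185)
solve A·x = −loads:
  F[0-1] = -5245.3821 N (compression)
  F[0-2] = -1849.1706 N (compression)
  F[1-2] = +4147.6966 N (tension)
  F[1-3] = -3986.8773 N (compression)
  F[2-3] = -952.2083 N (compression)
  Rx@0 = +4289.0200 N
  Ry@0 = +4643.4006 N
  Ry@2 = -3002.7706 N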